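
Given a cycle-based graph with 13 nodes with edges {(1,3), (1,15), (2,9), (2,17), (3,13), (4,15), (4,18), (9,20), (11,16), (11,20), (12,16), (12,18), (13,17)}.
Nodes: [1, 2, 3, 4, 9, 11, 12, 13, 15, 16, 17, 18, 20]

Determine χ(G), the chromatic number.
χ(G) = 3

Clique number ω(G) = 2 (lower bound: χ ≥ ω).
Odd cycle [4, 15, 1, 3, 13, 17, 2, 9, 20, 11, 16, 12, 18] needs 3 colors (χ ≥ 3).
The coloring below uses 3 colors, so χ(G) = 3.
A valid 3-coloring: color 1: [1, 2, 4, 12, 13, 20]; color 2: [3, 9, 11, 15, 17, 18]; color 3: [16].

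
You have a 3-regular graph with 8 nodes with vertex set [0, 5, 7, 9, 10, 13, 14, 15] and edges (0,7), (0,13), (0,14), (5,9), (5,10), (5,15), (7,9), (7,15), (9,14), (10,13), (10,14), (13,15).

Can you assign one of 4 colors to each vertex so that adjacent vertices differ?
A valid 4-coloring: color 1: [5, 7, 13, 14]; color 2: [0, 9, 10, 15].
(χ(G) = 2 ≤ 4.)

Yes, G is 4-colorable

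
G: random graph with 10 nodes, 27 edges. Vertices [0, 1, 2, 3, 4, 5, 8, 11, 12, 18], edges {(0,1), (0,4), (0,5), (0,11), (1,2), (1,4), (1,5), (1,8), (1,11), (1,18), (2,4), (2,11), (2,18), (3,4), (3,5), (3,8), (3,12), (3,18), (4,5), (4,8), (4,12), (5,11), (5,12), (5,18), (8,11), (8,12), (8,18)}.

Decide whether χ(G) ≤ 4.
A valid 4-coloring: color 1: [2, 5, 8]; color 2: [4, 11, 18]; color 3: [1, 3]; color 4: [0, 12].
(χ(G) = 4 ≤ 4.)

Yes, G is 4-colorable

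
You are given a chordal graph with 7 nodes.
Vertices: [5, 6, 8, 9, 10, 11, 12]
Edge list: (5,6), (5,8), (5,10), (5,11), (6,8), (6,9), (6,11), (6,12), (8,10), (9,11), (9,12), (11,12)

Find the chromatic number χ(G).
χ(G) = 4

Clique number ω(G) = 4 (lower bound: χ ≥ ω).
The clique on [6, 9, 11, 12] has size 4, forcing χ ≥ 4, and the coloring below uses 4 colors, so χ(G) = 4.
A valid 4-coloring: color 1: [6, 10]; color 2: [8, 11]; color 3: [5, 12]; color 4: [9].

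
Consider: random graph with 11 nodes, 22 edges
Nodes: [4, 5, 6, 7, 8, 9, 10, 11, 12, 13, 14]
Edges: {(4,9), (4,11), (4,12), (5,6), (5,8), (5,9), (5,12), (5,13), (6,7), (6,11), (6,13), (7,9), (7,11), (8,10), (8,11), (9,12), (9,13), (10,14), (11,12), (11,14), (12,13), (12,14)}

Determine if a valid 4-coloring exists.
A valid 4-coloring: color 1: [6, 8, 12]; color 2: [9, 10, 11]; color 3: [4, 5, 7, 14]; color 4: [13].
(χ(G) = 4 ≤ 4.)

Yes, G is 4-colorable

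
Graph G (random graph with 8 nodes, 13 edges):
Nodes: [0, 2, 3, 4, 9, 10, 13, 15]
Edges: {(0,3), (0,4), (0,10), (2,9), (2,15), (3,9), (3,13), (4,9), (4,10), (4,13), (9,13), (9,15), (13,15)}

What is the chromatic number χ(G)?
χ(G) = 3

Clique number ω(G) = 3 (lower bound: χ ≥ ω).
The clique on [0, 4, 10] has size 3, forcing χ ≥ 3, and the coloring below uses 3 colors, so χ(G) = 3.
A valid 3-coloring: color 1: [0, 9]; color 2: [2, 10, 13]; color 3: [3, 4, 15].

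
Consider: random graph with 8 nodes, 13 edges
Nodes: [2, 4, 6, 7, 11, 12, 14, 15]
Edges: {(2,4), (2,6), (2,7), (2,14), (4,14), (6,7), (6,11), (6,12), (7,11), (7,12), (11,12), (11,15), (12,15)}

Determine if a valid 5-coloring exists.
A valid 5-coloring: color 1: [6, 14, 15]; color 2: [4, 7]; color 3: [2, 12]; color 4: [11].
(χ(G) = 4 ≤ 5.)

Yes, G is 5-colorable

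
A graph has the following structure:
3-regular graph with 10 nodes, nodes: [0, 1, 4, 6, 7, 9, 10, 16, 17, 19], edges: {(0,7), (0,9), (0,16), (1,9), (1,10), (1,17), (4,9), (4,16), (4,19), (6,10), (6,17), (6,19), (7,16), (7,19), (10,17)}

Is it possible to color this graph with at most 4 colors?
Yes, G is 4-colorable

A valid 4-coloring: color 1: [9, 10, 16, 19]; color 2: [1, 4, 6, 7]; color 3: [0, 17].
(χ(G) = 3 ≤ 4.)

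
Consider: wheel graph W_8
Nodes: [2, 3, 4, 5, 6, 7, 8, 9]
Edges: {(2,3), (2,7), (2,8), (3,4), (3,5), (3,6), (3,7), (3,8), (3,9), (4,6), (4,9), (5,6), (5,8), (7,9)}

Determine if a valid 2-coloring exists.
The clique on vertices [2, 3, 8] has size 3 > 2, so it alone needs 3 colors.

No, G is not 2-colorable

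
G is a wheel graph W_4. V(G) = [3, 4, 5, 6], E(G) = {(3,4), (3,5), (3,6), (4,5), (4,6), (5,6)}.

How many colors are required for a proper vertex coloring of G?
χ(G) = 4

Clique number ω(G) = 4 (lower bound: χ ≥ ω).
The clique on [3, 4, 5, 6] has size 4, forcing χ ≥ 4, and the coloring below uses 4 colors, so χ(G) = 4.
A valid 4-coloring: color 1: [6]; color 2: [3]; color 3: [4]; color 4: [5].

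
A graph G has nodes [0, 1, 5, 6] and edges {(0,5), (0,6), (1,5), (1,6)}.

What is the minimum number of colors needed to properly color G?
Clique number ω(G) = 2 (lower bound: χ ≥ ω).
The graph is bipartite (no odd cycle), so 2 colors suffice: χ(G) = 2.
A valid 2-coloring: color 1: [0, 1]; color 2: [5, 6].

χ(G) = 2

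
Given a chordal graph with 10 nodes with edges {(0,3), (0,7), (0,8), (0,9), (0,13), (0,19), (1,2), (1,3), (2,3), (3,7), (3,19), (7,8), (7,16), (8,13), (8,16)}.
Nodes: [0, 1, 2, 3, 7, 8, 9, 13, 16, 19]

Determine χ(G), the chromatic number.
Clique number ω(G) = 3 (lower bound: χ ≥ ω).
The clique on [0, 8, 13] has size 3, forcing χ ≥ 3, and the coloring below uses 3 colors, so χ(G) = 3.
A valid 3-coloring: color 1: [0, 2, 16]; color 2: [3, 8, 9]; color 3: [1, 7, 13, 19].

χ(G) = 3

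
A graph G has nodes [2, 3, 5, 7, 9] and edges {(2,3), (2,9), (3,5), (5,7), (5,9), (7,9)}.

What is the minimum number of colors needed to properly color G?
χ(G) = 3

Clique number ω(G) = 3 (lower bound: χ ≥ ω).
The clique on [5, 7, 9] has size 3, forcing χ ≥ 3, and the coloring below uses 3 colors, so χ(G) = 3.
A valid 3-coloring: color 1: [3, 9]; color 2: [2, 5]; color 3: [7].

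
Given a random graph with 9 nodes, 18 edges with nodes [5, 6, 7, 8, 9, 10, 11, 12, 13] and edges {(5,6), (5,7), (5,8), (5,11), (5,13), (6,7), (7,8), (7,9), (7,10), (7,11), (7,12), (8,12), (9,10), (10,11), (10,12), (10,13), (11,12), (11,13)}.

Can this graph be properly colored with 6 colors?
A valid 6-coloring: color 1: [7, 13]; color 2: [5, 10]; color 3: [6, 8, 9, 11]; color 4: [12].
(χ(G) = 4 ≤ 6.)

Yes, G is 6-colorable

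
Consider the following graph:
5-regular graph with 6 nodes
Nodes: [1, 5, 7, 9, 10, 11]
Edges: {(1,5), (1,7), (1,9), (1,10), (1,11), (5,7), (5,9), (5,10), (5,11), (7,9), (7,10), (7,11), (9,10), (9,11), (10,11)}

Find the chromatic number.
Clique number ω(G) = 6 (lower bound: χ ≥ ω).
The clique on [1, 5, 7, 9, 10, 11] has size 6, forcing χ ≥ 6, and the coloring below uses 6 colors, so χ(G) = 6.
A valid 6-coloring: color 1: [10]; color 2: [7]; color 3: [9]; color 4: [11]; color 5: [5]; color 6: [1].

χ(G) = 6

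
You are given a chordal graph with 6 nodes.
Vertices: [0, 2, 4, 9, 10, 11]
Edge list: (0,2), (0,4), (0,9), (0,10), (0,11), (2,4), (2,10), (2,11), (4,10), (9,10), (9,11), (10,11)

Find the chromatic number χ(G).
Clique number ω(G) = 4 (lower bound: χ ≥ ω).
The clique on [0, 9, 10, 11] has size 4, forcing χ ≥ 4, and the coloring below uses 4 colors, so χ(G) = 4.
A valid 4-coloring: color 1: [10]; color 2: [0]; color 3: [2, 9]; color 4: [4, 11].

χ(G) = 4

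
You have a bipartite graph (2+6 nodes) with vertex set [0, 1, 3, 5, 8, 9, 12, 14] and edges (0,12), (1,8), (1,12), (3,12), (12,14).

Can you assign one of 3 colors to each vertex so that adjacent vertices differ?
A valid 3-coloring: color 1: [5, 8, 9, 12]; color 2: [0, 1, 3, 14].
(χ(G) = 2 ≤ 3.)

Yes, G is 3-colorable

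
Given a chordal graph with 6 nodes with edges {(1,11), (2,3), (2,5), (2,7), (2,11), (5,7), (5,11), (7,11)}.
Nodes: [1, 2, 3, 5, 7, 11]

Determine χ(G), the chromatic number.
Clique number ω(G) = 4 (lower bound: χ ≥ ω).
The clique on [2, 5, 7, 11] has size 4, forcing χ ≥ 4, and the coloring below uses 4 colors, so χ(G) = 4.
A valid 4-coloring: color 1: [3, 11]; color 2: [1, 2]; color 3: [7]; color 4: [5].

χ(G) = 4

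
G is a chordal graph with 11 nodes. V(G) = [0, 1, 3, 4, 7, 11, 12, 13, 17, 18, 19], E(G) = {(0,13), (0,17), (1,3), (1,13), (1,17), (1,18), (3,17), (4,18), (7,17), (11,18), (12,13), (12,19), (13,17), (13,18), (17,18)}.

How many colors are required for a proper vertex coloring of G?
χ(G) = 4

Clique number ω(G) = 4 (lower bound: χ ≥ ω).
The clique on [1, 13, 17, 18] has size 4, forcing χ ≥ 4, and the coloring below uses 4 colors, so χ(G) = 4.
A valid 4-coloring: color 1: [4, 11, 12, 17]; color 2: [0, 3, 7, 18, 19]; color 3: [13]; color 4: [1].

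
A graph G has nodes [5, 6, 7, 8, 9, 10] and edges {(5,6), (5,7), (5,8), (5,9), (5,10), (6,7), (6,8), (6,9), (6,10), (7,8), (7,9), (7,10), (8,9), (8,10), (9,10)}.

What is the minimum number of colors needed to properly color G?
Clique number ω(G) = 6 (lower bound: χ ≥ ω).
The clique on [5, 6, 7, 8, 9, 10] has size 6, forcing χ ≥ 6, and the coloring below uses 6 colors, so χ(G) = 6.
A valid 6-coloring: color 1: [7]; color 2: [8]; color 3: [5]; color 4: [9]; color 5: [10]; color 6: [6].

χ(G) = 6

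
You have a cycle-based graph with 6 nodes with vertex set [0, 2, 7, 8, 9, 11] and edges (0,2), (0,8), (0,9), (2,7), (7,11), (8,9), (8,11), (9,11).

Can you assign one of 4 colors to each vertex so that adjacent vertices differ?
A valid 4-coloring: color 1: [2, 8]; color 2: [0, 11]; color 3: [7, 9].
(χ(G) = 3 ≤ 4.)

Yes, G is 4-colorable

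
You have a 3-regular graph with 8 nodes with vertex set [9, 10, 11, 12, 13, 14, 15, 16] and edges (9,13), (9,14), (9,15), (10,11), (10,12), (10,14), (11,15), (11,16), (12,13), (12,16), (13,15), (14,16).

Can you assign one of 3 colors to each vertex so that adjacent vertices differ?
Yes, G is 3-colorable

A valid 3-coloring: color 1: [11, 13, 14]; color 2: [10, 15, 16]; color 3: [9, 12].
(χ(G) = 3 ≤ 3.)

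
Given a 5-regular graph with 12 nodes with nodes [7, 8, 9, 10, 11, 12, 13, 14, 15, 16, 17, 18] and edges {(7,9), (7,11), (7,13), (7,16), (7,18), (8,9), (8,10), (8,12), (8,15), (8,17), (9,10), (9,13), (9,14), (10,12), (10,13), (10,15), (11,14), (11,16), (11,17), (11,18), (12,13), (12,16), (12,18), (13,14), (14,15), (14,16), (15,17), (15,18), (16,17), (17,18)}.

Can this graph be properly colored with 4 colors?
Yes, G is 4-colorable

A valid 4-coloring: color 1: [8, 13, 16, 18]; color 2: [7, 10, 14, 17]; color 3: [9, 11, 12, 15].
(χ(G) = 3 ≤ 4.)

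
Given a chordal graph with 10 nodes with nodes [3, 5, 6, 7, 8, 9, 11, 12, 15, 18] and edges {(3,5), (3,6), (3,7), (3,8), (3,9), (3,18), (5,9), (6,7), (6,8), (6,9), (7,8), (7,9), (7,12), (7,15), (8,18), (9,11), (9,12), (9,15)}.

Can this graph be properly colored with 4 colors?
Yes, G is 4-colorable

A valid 4-coloring: color 1: [8, 9]; color 2: [3, 11, 12, 15]; color 3: [5, 7, 18]; color 4: [6].
(χ(G) = 4 ≤ 4.)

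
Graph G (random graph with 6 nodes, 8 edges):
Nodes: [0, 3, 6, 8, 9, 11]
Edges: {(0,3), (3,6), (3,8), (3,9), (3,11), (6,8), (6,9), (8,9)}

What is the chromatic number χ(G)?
Clique number ω(G) = 4 (lower bound: χ ≥ ω).
The clique on [3, 6, 8, 9] has size 4, forcing χ ≥ 4, and the coloring below uses 4 colors, so χ(G) = 4.
A valid 4-coloring: color 1: [3]; color 2: [0, 6, 11]; color 3: [9]; color 4: [8].

χ(G) = 4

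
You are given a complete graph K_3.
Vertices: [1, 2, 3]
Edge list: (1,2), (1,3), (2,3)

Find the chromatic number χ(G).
χ(G) = 3

Clique number ω(G) = 3 (lower bound: χ ≥ ω).
The clique on [1, 2, 3] has size 3, forcing χ ≥ 3, and the coloring below uses 3 colors, so χ(G) = 3.
A valid 3-coloring: color 1: [3]; color 2: [2]; color 3: [1].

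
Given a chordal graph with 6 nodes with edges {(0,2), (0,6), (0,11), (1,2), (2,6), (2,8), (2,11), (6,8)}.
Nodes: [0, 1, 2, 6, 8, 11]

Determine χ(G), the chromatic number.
Clique number ω(G) = 3 (lower bound: χ ≥ ω).
The clique on [0, 2, 11] has size 3, forcing χ ≥ 3, and the coloring below uses 3 colors, so χ(G) = 3.
A valid 3-coloring: color 1: [2]; color 2: [1, 6, 11]; color 3: [0, 8].

χ(G) = 3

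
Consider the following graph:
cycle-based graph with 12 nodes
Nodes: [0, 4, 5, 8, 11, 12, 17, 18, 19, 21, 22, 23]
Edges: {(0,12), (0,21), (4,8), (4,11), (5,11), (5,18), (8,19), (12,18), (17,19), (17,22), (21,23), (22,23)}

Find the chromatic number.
χ(G) = 2

Clique number ω(G) = 2 (lower bound: χ ≥ ω).
The graph is bipartite (no odd cycle), so 2 colors suffice: χ(G) = 2.
A valid 2-coloring: color 1: [0, 8, 11, 17, 18, 23]; color 2: [4, 5, 12, 19, 21, 22].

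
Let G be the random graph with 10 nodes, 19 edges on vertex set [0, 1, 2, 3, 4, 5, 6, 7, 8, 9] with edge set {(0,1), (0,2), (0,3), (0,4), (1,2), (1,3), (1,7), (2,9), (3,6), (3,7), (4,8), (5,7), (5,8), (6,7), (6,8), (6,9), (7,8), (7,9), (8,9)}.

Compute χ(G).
χ(G) = 4

Clique number ω(G) = 4 (lower bound: χ ≥ ω).
The clique on [6, 7, 8, 9] has size 4, forcing χ ≥ 4, and the coloring below uses 4 colors, so χ(G) = 4.
A valid 4-coloring: color 1: [0, 7]; color 2: [2, 3, 8]; color 3: [1, 4, 5, 6]; color 4: [9].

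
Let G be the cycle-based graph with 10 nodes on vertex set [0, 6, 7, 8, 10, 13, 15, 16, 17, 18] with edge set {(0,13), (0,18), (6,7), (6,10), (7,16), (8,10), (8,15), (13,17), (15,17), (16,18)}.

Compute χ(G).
χ(G) = 2

Clique number ω(G) = 2 (lower bound: χ ≥ ω).
The graph is bipartite (no odd cycle), so 2 colors suffice: χ(G) = 2.
A valid 2-coloring: color 1: [7, 10, 13, 15, 18]; color 2: [0, 6, 8, 16, 17].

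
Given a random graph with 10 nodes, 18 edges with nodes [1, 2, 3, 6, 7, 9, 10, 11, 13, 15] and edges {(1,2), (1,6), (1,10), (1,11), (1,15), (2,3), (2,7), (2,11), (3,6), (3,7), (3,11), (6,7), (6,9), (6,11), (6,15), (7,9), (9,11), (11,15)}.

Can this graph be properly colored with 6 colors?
Yes, G is 6-colorable

A valid 6-coloring: color 1: [2, 6, 10, 13]; color 2: [7, 11]; color 3: [1, 3, 9]; color 4: [15].
(χ(G) = 4 ≤ 6.)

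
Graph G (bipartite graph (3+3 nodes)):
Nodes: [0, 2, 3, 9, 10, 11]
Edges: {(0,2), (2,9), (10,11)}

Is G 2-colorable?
Yes, G is 2-colorable

A valid 2-coloring: color 1: [2, 3, 11]; color 2: [0, 9, 10].
(χ(G) = 2 ≤ 2.)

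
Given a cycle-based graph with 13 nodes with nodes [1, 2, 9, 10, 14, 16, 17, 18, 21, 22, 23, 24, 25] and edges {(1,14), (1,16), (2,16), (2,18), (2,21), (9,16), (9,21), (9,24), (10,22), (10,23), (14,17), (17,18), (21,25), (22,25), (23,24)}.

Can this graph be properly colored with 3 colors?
A valid 3-coloring: color 1: [1, 2, 9, 10, 17, 25]; color 2: [14, 16, 18, 21, 22, 23]; color 3: [24].
(χ(G) = 3 ≤ 3.)

Yes, G is 3-colorable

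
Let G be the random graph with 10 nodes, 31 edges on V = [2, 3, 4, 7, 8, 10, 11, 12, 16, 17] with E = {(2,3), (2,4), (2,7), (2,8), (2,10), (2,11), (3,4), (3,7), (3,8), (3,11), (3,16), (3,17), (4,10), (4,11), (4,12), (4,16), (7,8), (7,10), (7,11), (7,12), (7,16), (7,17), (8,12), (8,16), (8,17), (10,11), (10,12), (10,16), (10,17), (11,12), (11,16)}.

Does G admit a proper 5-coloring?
Yes, G is 5-colorable

A valid 5-coloring: color 1: [4, 7]; color 2: [3, 10]; color 3: [8, 11]; color 4: [2, 12, 16, 17].
(χ(G) = 4 ≤ 5.)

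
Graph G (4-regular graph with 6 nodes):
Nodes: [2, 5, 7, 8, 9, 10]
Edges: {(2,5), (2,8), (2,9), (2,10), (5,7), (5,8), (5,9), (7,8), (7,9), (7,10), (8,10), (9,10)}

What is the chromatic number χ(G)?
χ(G) = 3

Clique number ω(G) = 3 (lower bound: χ ≥ ω).
The clique on [2, 8, 10] has size 3, forcing χ ≥ 3, and the coloring below uses 3 colors, so χ(G) = 3.
A valid 3-coloring: color 1: [5, 10]; color 2: [2, 7]; color 3: [8, 9].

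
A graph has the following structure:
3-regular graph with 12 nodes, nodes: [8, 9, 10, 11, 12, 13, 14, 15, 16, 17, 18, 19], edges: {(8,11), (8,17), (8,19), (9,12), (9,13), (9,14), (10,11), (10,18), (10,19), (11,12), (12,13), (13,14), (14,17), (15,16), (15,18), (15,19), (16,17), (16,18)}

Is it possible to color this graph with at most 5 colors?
A valid 5-coloring: color 1: [8, 10, 12, 14, 15]; color 2: [11, 13, 17, 18, 19]; color 3: [9, 16].
(χ(G) = 3 ≤ 5.)

Yes, G is 5-colorable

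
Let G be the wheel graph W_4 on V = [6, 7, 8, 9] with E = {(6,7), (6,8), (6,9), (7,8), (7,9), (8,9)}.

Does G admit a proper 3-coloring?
No, G is not 3-colorable

The clique on vertices [6, 7, 8, 9] has size 4 > 3, so it alone needs 4 colors.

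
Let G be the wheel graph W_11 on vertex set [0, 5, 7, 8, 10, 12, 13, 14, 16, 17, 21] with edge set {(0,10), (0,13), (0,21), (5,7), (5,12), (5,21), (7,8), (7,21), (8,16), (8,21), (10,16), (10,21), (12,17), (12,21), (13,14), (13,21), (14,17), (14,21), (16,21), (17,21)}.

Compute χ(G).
Clique number ω(G) = 3 (lower bound: χ ≥ ω).
The clique on [0, 10, 21] has size 3, forcing χ ≥ 3, and the coloring below uses 3 colors, so χ(G) = 3.
A valid 3-coloring: color 1: [21]; color 2: [0, 7, 12, 14, 16]; color 3: [5, 8, 10, 13, 17].

χ(G) = 3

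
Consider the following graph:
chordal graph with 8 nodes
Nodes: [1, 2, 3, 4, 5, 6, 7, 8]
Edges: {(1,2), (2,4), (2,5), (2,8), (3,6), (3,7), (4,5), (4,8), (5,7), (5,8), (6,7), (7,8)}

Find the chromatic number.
χ(G) = 4

Clique number ω(G) = 4 (lower bound: χ ≥ ω).
The clique on [2, 4, 5, 8] has size 4, forcing χ ≥ 4, and the coloring below uses 4 colors, so χ(G) = 4.
A valid 4-coloring: color 1: [1, 3, 5]; color 2: [2, 7]; color 3: [6, 8]; color 4: [4].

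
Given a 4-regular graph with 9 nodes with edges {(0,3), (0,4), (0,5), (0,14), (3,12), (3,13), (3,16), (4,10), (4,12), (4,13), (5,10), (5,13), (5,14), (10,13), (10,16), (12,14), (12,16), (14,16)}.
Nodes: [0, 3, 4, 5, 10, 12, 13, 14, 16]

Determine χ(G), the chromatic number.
χ(G) = 3

Clique number ω(G) = 3 (lower bound: χ ≥ ω).
The clique on [0, 5, 14] has size 3, forcing χ ≥ 3, and the coloring below uses 3 colors, so χ(G) = 3.
A valid 3-coloring: color 1: [4, 5, 16]; color 2: [3, 10, 14]; color 3: [0, 12, 13].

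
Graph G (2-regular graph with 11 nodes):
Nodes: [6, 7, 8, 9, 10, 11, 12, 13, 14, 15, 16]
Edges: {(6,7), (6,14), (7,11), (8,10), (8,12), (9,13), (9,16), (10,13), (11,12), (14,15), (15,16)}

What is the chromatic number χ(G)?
Clique number ω(G) = 2 (lower bound: χ ≥ ω).
Odd cycle [7, 11, 12, 8, 10, 13, 9, 16, 15, 14, 6] needs 3 colors (χ ≥ 3).
The coloring below uses 3 colors, so χ(G) = 3.
A valid 3-coloring: color 1: [7, 10, 12, 14, 16]; color 2: [6, 8, 9, 11, 15]; color 3: [13].

χ(G) = 3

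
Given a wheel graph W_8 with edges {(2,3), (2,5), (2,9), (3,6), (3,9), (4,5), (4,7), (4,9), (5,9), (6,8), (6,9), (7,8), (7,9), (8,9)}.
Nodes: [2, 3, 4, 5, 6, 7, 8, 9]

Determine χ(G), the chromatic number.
Clique number ω(G) = 3 (lower bound: χ ≥ ω).
Odd cycle [8, 6, 3, 2, 5, 4, 7] needs 3 colors (χ ≥ 3).
Vertex 9 is adjacent to every vertex of [2, 3, 4, 5, 6, 7, 8], which already need 3 colors among themselves, so 9 needs a new color (χ ≥ 4).
The coloring below uses 4 colors, so χ(G) = 4.
A valid 4-coloring: color 1: [9]; color 2: [3, 4, 8]; color 3: [2, 6, 7]; color 4: [5].

χ(G) = 4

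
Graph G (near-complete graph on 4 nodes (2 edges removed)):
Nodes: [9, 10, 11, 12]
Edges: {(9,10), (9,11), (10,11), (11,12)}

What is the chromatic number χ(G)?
Clique number ω(G) = 3 (lower bound: χ ≥ ω).
The clique on [9, 10, 11] has size 3, forcing χ ≥ 3, and the coloring below uses 3 colors, so χ(G) = 3.
A valid 3-coloring: color 1: [11]; color 2: [10, 12]; color 3: [9].

χ(G) = 3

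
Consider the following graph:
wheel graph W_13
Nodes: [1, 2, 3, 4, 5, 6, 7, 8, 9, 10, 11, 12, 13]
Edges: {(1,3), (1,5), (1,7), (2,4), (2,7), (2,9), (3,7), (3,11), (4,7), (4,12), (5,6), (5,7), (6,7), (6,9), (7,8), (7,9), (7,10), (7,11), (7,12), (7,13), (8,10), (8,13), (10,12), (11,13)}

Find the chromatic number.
Clique number ω(G) = 3 (lower bound: χ ≥ ω).
The clique on [1, 3, 7] has size 3, forcing χ ≥ 3, and the coloring below uses 3 colors, so χ(G) = 3.
A valid 3-coloring: color 1: [7]; color 2: [1, 2, 6, 8, 11, 12]; color 3: [3, 4, 5, 9, 10, 13].

χ(G) = 3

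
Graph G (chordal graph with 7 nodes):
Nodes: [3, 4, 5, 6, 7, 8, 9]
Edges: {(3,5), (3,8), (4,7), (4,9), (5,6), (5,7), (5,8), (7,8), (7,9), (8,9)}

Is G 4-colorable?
Yes, G is 4-colorable

A valid 4-coloring: color 1: [4, 6, 8]; color 2: [3, 7]; color 3: [5, 9].
(χ(G) = 3 ≤ 4.)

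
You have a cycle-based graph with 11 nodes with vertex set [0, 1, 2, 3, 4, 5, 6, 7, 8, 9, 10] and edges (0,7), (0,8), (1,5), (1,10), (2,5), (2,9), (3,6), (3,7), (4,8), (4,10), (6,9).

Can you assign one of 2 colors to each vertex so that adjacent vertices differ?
Odd cycle [0, 7, 3, 6, 9, 2, 5, 1, 10, 4, 8] needs 3 colors (χ ≥ 3).
Hence χ(G) ≥ 3 > 2, so no proper 2-coloring exists.

No, G is not 2-colorable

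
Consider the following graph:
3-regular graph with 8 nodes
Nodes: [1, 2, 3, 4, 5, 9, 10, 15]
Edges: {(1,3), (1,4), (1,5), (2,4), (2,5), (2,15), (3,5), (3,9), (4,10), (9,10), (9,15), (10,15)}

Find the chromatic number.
Clique number ω(G) = 3 (lower bound: χ ≥ ω).
The clique on [1, 3, 5] has size 3, forcing χ ≥ 3, and the coloring below uses 3 colors, so χ(G) = 3.
A valid 3-coloring: color 1: [4, 5, 9]; color 2: [3, 15]; color 3: [1, 2, 10].

χ(G) = 3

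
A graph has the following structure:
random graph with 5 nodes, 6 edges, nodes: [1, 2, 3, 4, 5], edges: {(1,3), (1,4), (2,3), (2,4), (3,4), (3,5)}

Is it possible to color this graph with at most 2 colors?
No, G is not 2-colorable

The clique on vertices [1, 3, 4] has size 3 > 2, so it alone needs 3 colors.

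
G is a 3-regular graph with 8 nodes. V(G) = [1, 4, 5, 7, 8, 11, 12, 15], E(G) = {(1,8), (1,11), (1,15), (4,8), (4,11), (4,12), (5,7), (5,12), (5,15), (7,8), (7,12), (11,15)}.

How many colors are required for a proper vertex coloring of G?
χ(G) = 3

Clique number ω(G) = 3 (lower bound: χ ≥ ω).
The clique on [1, 11, 15] has size 3, forcing χ ≥ 3, and the coloring below uses 3 colors, so χ(G) = 3.
A valid 3-coloring: color 1: [5, 8, 11]; color 2: [4, 7, 15]; color 3: [1, 12].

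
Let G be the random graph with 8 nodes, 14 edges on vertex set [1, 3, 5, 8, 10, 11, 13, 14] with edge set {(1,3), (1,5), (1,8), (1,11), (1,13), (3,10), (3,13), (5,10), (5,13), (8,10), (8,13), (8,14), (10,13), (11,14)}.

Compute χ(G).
Clique number ω(G) = 3 (lower bound: χ ≥ ω).
The clique on [1, 8, 13] has size 3, forcing χ ≥ 3, and the coloring below uses 3 colors, so χ(G) = 3.
A valid 3-coloring: color 1: [1, 10, 14]; color 2: [11, 13]; color 3: [3, 5, 8].

χ(G) = 3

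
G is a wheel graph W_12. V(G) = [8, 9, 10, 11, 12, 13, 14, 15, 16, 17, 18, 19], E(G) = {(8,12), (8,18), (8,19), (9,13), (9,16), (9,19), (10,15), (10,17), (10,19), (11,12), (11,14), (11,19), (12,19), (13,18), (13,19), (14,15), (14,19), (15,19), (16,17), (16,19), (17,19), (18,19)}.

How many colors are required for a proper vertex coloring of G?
Clique number ω(G) = 3 (lower bound: χ ≥ ω).
Odd cycle [13, 9, 16, 17, 10, 15, 14, 11, 12, 8, 18] needs 3 colors (χ ≥ 3).
Vertex 19 is adjacent to every vertex of [8, 9, 10, 11, 12, 13, 14, 15, 16, 17, 18], which already need 3 colors among themselves, so 19 needs a new color (χ ≥ 4).
The coloring below uses 4 colors, so χ(G) = 4.
A valid 4-coloring: color 1: [19]; color 2: [8, 10, 13, 14, 16]; color 3: [9, 11, 15, 17, 18]; color 4: [12].

χ(G) = 4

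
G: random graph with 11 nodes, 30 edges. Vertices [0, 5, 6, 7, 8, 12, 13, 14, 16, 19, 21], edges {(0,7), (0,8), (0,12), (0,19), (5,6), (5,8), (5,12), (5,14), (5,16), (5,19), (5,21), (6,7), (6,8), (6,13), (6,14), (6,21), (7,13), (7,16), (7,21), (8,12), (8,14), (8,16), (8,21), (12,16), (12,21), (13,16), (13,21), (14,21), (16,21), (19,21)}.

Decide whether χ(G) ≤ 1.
No, G is not 1-colorable

The clique on vertices [5, 8, 12, 16, 21] has size 5 > 1, so it alone needs 5 colors.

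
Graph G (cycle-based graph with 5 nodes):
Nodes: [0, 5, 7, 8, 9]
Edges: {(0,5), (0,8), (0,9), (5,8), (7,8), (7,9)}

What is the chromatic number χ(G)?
χ(G) = 3

Clique number ω(G) = 3 (lower bound: χ ≥ ω).
The clique on [0, 5, 8] has size 3, forcing χ ≥ 3, and the coloring below uses 3 colors, so χ(G) = 3.
A valid 3-coloring: color 1: [0, 7]; color 2: [8, 9]; color 3: [5].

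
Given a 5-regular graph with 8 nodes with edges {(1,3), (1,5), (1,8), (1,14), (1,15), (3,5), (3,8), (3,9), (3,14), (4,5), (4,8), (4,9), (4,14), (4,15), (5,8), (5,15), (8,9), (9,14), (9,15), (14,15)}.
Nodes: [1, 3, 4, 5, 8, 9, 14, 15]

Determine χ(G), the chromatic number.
χ(G) = 4

Clique number ω(G) = 4 (lower bound: χ ≥ ω).
The clique on [1, 3, 5, 8] has size 4, forcing χ ≥ 4, and the coloring below uses 4 colors, so χ(G) = 4.
A valid 4-coloring: color 1: [8, 15]; color 2: [3, 4]; color 3: [1, 9]; color 4: [5, 14].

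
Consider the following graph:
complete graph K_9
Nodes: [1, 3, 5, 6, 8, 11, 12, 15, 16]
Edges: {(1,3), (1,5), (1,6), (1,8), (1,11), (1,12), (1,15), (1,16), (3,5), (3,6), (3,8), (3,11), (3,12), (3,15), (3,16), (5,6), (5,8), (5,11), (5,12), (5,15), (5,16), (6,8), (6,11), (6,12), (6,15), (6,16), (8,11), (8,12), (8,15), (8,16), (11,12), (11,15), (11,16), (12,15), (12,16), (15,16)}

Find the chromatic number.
χ(G) = 9

Clique number ω(G) = 9 (lower bound: χ ≥ ω).
The clique on [1, 3, 5, 6, 8, 11, 12, 15, 16] has size 9, forcing χ ≥ 9, and the coloring below uses 9 colors, so χ(G) = 9.
A valid 9-coloring: color 1: [8]; color 2: [6]; color 3: [16]; color 4: [11]; color 5: [15]; color 6: [1]; color 7: [12]; color 8: [3]; color 9: [5].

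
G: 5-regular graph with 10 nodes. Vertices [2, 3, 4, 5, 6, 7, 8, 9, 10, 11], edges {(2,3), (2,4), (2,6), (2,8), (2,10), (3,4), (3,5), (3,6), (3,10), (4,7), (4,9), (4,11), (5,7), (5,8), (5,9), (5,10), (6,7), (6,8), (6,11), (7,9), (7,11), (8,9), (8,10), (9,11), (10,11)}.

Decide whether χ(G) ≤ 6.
A valid 6-coloring: color 1: [3, 7, 8]; color 2: [4, 6, 10]; color 3: [2, 9]; color 4: [5, 11].
(χ(G) = 4 ≤ 6.)

Yes, G is 6-colorable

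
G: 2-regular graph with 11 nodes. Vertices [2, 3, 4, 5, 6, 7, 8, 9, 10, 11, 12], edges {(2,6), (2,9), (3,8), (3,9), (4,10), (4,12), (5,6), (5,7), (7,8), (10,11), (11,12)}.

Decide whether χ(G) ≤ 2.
Odd cycle [3, 8, 7, 5, 6, 2, 9] needs 3 colors (χ ≥ 3).
Hence χ(G) ≥ 3 > 2, so no proper 2-coloring exists.

No, G is not 2-colorable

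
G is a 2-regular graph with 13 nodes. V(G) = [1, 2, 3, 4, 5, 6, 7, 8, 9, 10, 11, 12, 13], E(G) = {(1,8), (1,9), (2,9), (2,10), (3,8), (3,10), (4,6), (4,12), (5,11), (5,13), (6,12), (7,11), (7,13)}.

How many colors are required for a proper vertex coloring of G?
Clique number ω(G) = 3 (lower bound: χ ≥ ω).
The clique on [4, 6, 12] has size 3, forcing χ ≥ 3, and the coloring below uses 3 colors, so χ(G) = 3.
A valid 3-coloring: color 1: [5, 7, 8, 9, 10, 12]; color 2: [1, 2, 3, 4, 11, 13]; color 3: [6].

χ(G) = 3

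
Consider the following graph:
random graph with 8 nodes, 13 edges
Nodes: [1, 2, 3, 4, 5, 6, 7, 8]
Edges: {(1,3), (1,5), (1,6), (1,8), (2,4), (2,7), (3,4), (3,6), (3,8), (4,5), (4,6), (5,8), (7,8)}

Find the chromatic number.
Clique number ω(G) = 3 (lower bound: χ ≥ ω).
The clique on [1, 3, 8] has size 3, forcing χ ≥ 3, and the coloring below uses 3 colors, so χ(G) = 3.
A valid 3-coloring: color 1: [2, 3, 5]; color 2: [1, 4, 7]; color 3: [6, 8].

χ(G) = 3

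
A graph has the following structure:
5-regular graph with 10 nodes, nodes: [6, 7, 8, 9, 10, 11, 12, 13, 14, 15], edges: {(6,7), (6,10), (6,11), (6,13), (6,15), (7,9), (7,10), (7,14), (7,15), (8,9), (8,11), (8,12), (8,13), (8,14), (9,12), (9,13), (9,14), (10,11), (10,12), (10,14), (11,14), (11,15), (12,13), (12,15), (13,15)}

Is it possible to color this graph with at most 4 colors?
Yes, G is 4-colorable

A valid 4-coloring: color 1: [7, 11, 13]; color 2: [9, 10, 15]; color 3: [6, 12, 14]; color 4: [8].
(χ(G) = 4 ≤ 4.)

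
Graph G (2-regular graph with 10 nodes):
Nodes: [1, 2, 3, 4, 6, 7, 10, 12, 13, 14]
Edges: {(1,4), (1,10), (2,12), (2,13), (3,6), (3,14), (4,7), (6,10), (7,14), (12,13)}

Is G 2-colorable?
The clique on vertices [2, 12, 13] has size 3 > 2, so it alone needs 3 colors.

No, G is not 2-colorable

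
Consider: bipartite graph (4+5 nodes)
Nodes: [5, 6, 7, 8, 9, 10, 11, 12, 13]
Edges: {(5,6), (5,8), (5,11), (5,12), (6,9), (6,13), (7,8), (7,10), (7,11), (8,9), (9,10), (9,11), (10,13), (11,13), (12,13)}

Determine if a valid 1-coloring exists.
No, G is not 1-colorable

Edge (5,8) forces its endpoints to differ, so 1 color is not enough.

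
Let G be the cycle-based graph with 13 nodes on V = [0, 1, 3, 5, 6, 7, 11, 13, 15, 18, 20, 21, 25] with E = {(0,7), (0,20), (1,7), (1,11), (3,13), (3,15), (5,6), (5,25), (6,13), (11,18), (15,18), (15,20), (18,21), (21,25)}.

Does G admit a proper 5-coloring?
A valid 5-coloring: color 1: [5, 7, 11, 13, 15, 21]; color 2: [0, 1, 3, 6, 18, 25]; color 3: [20].
(χ(G) = 3 ≤ 5.)

Yes, G is 5-colorable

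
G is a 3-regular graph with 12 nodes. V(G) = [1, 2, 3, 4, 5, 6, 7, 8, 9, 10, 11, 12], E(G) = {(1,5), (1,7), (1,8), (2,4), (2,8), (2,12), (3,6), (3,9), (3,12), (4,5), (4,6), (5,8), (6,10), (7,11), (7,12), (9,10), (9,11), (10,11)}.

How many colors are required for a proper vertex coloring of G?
Clique number ω(G) = 3 (lower bound: χ ≥ ω).
The clique on [1, 5, 8] has size 3, forcing χ ≥ 3, and the coloring below uses 3 colors, so χ(G) = 3.
A valid 3-coloring: color 1: [1, 6, 11, 12]; color 2: [2, 5, 7, 9]; color 3: [3, 4, 8, 10].

χ(G) = 3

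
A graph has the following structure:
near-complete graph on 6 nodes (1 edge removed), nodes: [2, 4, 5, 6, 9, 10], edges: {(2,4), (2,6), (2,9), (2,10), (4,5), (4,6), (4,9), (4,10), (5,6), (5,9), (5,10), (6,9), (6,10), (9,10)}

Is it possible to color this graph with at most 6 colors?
Yes, G is 6-colorable

A valid 6-coloring: color 1: [4]; color 2: [6]; color 3: [10]; color 4: [9]; color 5: [2, 5].
(χ(G) = 5 ≤ 6.)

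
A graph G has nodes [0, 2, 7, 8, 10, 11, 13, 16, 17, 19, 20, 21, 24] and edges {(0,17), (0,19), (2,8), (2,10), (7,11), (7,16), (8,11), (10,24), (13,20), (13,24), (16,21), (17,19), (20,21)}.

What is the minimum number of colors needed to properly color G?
Clique number ω(G) = 3 (lower bound: χ ≥ ω).
The clique on [0, 17, 19] has size 3, forcing χ ≥ 3, and the coloring below uses 3 colors, so χ(G) = 3.
A valid 3-coloring: color 1: [2, 11, 16, 19, 20, 24]; color 2: [7, 8, 10, 13, 17, 21]; color 3: [0].

χ(G) = 3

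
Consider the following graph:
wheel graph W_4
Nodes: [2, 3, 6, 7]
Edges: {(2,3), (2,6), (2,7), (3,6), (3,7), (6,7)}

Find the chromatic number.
χ(G) = 4

Clique number ω(G) = 4 (lower bound: χ ≥ ω).
The clique on [2, 3, 6, 7] has size 4, forcing χ ≥ 4, and the coloring below uses 4 colors, so χ(G) = 4.
A valid 4-coloring: color 1: [7]; color 2: [2]; color 3: [3]; color 4: [6].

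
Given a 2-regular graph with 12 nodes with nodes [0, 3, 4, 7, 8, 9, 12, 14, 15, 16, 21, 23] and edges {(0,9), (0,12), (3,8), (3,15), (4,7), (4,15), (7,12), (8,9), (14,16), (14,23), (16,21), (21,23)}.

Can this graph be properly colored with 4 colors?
A valid 4-coloring: color 1: [3, 4, 9, 12, 14, 21]; color 2: [0, 7, 8, 15, 16, 23].
(χ(G) = 2 ≤ 4.)

Yes, G is 4-colorable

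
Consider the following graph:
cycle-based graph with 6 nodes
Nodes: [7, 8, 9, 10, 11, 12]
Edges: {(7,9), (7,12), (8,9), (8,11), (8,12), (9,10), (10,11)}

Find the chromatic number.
Clique number ω(G) = 2 (lower bound: χ ≥ ω).
The graph is bipartite (no odd cycle), so 2 colors suffice: χ(G) = 2.
A valid 2-coloring: color 1: [9, 11, 12]; color 2: [7, 8, 10].

χ(G) = 2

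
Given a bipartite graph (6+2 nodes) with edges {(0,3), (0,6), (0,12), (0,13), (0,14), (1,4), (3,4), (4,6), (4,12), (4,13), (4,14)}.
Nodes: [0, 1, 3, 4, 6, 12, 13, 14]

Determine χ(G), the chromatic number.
χ(G) = 2

Clique number ω(G) = 2 (lower bound: χ ≥ ω).
The graph is bipartite (no odd cycle), so 2 colors suffice: χ(G) = 2.
A valid 2-coloring: color 1: [0, 4]; color 2: [1, 3, 6, 12, 13, 14].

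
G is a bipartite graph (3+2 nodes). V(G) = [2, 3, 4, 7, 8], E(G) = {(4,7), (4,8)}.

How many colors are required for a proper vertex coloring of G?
χ(G) = 2

Clique number ω(G) = 2 (lower bound: χ ≥ ω).
The graph is bipartite (no odd cycle), so 2 colors suffice: χ(G) = 2.
A valid 2-coloring: color 1: [2, 3, 4]; color 2: [7, 8].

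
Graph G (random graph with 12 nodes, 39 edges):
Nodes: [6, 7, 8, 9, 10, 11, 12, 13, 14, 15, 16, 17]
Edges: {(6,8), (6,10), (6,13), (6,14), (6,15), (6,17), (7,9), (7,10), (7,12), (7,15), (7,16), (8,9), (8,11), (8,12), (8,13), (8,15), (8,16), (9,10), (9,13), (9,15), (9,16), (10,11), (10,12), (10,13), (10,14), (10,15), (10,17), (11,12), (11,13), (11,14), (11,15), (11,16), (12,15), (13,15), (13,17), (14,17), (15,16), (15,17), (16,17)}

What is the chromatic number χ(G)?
χ(G) = 5

Clique number ω(G) = 5 (lower bound: χ ≥ ω).
The clique on [6, 10, 13, 15, 17] has size 5, forcing χ ≥ 5, and the coloring below uses 5 colors, so χ(G) = 5.
A valid 5-coloring: color 1: [14, 15]; color 2: [8, 10]; color 3: [7, 13]; color 4: [9, 11, 17]; color 5: [6, 12, 16].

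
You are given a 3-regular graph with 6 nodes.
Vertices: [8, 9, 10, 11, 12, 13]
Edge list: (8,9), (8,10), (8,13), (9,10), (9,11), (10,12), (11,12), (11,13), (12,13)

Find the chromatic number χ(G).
Clique number ω(G) = 3 (lower bound: χ ≥ ω).
The clique on [8, 9, 10] has size 3, forcing χ ≥ 3, and the coloring below uses 3 colors, so χ(G) = 3.
A valid 3-coloring: color 1: [9, 12]; color 2: [8, 11]; color 3: [10, 13].

χ(G) = 3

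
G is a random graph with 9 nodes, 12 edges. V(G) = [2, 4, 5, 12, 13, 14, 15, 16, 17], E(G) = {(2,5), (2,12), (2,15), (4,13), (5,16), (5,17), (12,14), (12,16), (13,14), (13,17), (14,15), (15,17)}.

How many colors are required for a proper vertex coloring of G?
χ(G) = 2

Clique number ω(G) = 2 (lower bound: χ ≥ ω).
The graph is bipartite (no odd cycle), so 2 colors suffice: χ(G) = 2.
A valid 2-coloring: color 1: [5, 12, 13, 15]; color 2: [2, 4, 14, 16, 17].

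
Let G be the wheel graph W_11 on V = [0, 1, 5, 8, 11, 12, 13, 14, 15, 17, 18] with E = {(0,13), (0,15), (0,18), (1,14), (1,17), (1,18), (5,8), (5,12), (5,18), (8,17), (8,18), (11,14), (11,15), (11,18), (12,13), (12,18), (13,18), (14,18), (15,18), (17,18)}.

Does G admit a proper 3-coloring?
Yes, G is 3-colorable

A valid 3-coloring: color 1: [18]; color 2: [0, 1, 8, 11, 12]; color 3: [5, 13, 14, 15, 17].
(χ(G) = 3 ≤ 3.)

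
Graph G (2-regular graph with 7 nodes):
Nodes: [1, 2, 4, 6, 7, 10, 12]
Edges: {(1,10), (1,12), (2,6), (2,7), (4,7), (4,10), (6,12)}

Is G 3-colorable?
Yes, G is 3-colorable

A valid 3-coloring: color 1: [2, 4, 12]; color 2: [6, 7, 10]; color 3: [1].
(χ(G) = 3 ≤ 3.)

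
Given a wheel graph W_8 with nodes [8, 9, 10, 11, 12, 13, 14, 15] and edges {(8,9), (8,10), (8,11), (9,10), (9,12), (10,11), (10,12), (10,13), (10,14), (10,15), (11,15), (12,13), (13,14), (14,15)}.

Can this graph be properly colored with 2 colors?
The clique on vertices [8, 9, 10] has size 3 > 2, so it alone needs 3 colors.

No, G is not 2-colorable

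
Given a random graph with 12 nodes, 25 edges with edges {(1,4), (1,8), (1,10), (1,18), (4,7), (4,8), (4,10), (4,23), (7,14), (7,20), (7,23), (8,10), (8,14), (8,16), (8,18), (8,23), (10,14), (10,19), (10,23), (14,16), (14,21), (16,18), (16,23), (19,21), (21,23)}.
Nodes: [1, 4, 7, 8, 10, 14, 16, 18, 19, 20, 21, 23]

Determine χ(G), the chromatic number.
Clique number ω(G) = 4 (lower bound: χ ≥ ω).
The clique on [1, 4, 8, 10] has size 4, forcing χ ≥ 4, and the coloring below uses 4 colors, so χ(G) = 4.
A valid 4-coloring: color 1: [7, 8, 21]; color 2: [10, 16, 20]; color 3: [1, 14, 19, 23]; color 4: [4, 18].

χ(G) = 4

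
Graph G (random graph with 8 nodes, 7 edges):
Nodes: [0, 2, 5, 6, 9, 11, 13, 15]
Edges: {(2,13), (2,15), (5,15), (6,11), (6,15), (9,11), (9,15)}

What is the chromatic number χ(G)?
χ(G) = 2

Clique number ω(G) = 2 (lower bound: χ ≥ ω).
The graph is bipartite (no odd cycle), so 2 colors suffice: χ(G) = 2.
A valid 2-coloring: color 1: [0, 11, 13, 15]; color 2: [2, 5, 6, 9].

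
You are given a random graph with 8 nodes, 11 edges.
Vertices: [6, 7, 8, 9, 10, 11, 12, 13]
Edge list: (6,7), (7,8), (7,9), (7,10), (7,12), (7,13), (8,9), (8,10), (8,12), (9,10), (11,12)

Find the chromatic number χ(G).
Clique number ω(G) = 4 (lower bound: χ ≥ ω).
The clique on [7, 8, 9, 10] has size 4, forcing χ ≥ 4, and the coloring below uses 4 colors, so χ(G) = 4.
A valid 4-coloring: color 1: [7, 11]; color 2: [6, 8, 13]; color 3: [10, 12]; color 4: [9].

χ(G) = 4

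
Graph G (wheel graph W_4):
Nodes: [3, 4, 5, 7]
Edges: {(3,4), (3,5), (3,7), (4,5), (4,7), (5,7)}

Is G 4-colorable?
Yes, G is 4-colorable

A valid 4-coloring: color 1: [5]; color 2: [4]; color 3: [3]; color 4: [7].
(χ(G) = 4 ≤ 4.)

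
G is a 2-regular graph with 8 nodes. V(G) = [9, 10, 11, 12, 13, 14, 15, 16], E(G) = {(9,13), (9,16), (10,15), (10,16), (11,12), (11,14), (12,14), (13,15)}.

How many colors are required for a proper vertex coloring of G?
Clique number ω(G) = 3 (lower bound: χ ≥ ω).
The clique on [11, 12, 14] has size 3, forcing χ ≥ 3, and the coloring below uses 3 colors, so χ(G) = 3.
A valid 3-coloring: color 1: [11, 15, 16]; color 2: [9, 10, 14]; color 3: [12, 13].

χ(G) = 3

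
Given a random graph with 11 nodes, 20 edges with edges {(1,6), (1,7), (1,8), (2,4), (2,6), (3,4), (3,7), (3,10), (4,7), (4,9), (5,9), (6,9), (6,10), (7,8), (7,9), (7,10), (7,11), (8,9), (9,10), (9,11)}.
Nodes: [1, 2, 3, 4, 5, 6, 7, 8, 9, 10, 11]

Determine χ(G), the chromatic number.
Clique number ω(G) = 3 (lower bound: χ ≥ ω).
The clique on [6, 9, 10] has size 3, forcing χ ≥ 3, and the coloring below uses 3 colors, so χ(G) = 3.
A valid 3-coloring: color 1: [1, 2, 3, 9]; color 2: [5, 6, 7]; color 3: [4, 8, 10, 11].

χ(G) = 3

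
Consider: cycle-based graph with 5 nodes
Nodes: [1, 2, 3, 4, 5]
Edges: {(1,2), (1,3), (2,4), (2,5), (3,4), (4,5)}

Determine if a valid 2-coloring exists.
No, G is not 2-colorable

The clique on vertices [2, 4, 5] has size 3 > 2, so it alone needs 3 colors.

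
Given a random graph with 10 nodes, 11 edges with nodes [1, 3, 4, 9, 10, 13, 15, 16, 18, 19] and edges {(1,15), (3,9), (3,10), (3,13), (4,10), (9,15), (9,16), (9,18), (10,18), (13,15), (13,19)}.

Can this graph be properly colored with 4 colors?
Yes, G is 4-colorable

A valid 4-coloring: color 1: [1, 9, 10, 13]; color 2: [3, 4, 15, 16, 18, 19].
(χ(G) = 2 ≤ 4.)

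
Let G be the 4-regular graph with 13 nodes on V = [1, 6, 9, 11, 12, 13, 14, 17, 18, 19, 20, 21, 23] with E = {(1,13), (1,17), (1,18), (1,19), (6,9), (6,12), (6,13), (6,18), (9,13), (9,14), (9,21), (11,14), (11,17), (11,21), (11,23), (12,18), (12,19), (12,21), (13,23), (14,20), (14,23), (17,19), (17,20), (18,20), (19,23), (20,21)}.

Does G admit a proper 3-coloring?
Yes, G is 3-colorable

A valid 3-coloring: color 1: [13, 14, 17, 18, 21]; color 2: [6, 11, 19, 20]; color 3: [1, 9, 12, 23].
(χ(G) = 3 ≤ 3.)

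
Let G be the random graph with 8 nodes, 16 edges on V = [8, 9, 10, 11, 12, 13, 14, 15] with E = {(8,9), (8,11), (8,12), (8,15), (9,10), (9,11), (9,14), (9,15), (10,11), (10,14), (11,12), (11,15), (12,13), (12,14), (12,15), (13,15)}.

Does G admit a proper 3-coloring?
No, G is not 3-colorable

The clique on vertices [8, 9, 11, 15] has size 4 > 3, so it alone needs 4 colors.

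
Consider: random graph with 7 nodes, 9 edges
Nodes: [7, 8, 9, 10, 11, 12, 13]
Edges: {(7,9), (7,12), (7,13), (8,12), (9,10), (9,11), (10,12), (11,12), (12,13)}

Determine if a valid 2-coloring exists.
The clique on vertices [7, 12, 13] has size 3 > 2, so it alone needs 3 colors.

No, G is not 2-colorable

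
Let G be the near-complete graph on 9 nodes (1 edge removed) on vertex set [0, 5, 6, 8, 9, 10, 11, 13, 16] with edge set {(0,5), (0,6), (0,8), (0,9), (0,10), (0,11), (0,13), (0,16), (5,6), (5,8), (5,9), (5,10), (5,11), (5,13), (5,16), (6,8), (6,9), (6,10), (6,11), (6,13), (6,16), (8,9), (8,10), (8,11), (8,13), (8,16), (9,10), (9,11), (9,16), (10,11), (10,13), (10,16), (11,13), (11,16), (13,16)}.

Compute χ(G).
χ(G) = 8

Clique number ω(G) = 8 (lower bound: χ ≥ ω).
The clique on [0, 5, 6, 8, 9, 10, 11, 16] has size 8, forcing χ ≥ 8, and the coloring below uses 8 colors, so χ(G) = 8.
A valid 8-coloring: color 1: [11]; color 2: [8]; color 3: [16]; color 4: [0]; color 5: [6]; color 6: [5]; color 7: [10]; color 8: [9, 13].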